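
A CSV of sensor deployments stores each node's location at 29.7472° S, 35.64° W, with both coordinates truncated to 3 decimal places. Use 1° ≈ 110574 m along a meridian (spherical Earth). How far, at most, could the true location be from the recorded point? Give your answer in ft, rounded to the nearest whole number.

480 ft

Truncating at 3 decimal places can drop up to a full unit in the last place, so each coordinate may be off by as much as 0.001°.
N–S: 0.001° × 110574 m/° = 110.574 m.
Longitude error → 0.001 × 110574 × cos 29.7472° = 0.001 × 110574 × 0.8682 ≈ 96.0029 m.
Worst case both components are at the extreme and orthogonal: √(110.574² + 96.0029²) ≈ 146.435 m.
In feet: 146.435 m ÷ 0.3048 ≈ 480.43 ft.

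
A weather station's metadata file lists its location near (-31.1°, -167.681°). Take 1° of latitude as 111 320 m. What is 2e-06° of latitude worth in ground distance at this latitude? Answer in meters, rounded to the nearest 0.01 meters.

0.22 meters

2e-06° × 111320 m/° = 0.22264 m.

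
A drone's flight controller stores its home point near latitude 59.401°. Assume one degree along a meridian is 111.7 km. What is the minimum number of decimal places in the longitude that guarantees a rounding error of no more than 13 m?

At 59.401° one degree of longitude covers 111700 × cos 59.401° ≈ 111700 × 0.5090 ≈ 56858.2 m.
Rounding to N decimal places gives at most 0.5 × 10⁻ᴺ degrees of error, i.e. 0.5 × 10⁻ᴺ × 56858.2 m.
Need 0.5 × 56858.2 × 10⁻ᴺ ≤ 13 → 10⁻ᴺ ≤ 4.573e-04, so N ≥ 3.34.
N = 3 would give 28.4 m (too coarse); N = 4 gives 2.84 m ≤ 13 m.

4 decimal places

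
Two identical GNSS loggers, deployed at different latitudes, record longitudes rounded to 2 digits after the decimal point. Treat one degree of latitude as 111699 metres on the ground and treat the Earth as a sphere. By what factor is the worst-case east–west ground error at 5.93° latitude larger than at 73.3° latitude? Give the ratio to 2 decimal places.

Rounding to 2 decimal places leaves the longitude within ±0.005° of the true value.
Error at 5.93° = 0.005° × 111699 × cos 5.93° ≈ 558.5 × 0.9946 = 555.51 m.
Error at 73.3° = 0.005° × 111699 × cos 73.3° ≈ 558.5 × 0.2874 = 160.49 m.
The ratio reduces to cos 5.93° / cos 73.3° = 0.9946/0.2874 ≈ 3.4613.

3.46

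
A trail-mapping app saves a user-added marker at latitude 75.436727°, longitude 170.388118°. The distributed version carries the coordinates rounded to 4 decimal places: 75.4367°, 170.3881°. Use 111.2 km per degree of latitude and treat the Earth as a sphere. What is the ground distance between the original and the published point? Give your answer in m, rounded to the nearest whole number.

The latitude changed by +0.000027° and the longitude by +0.000018°.
N–S: 0.000027° × 111200 m/° = 3.0024 m.
East–west at this latitude: 0.000018° × 111200 × cos 75.4367° ≈ 0.000018 × 27961.2 = 0.503301 m.
Distance: √(3.0024² + 0.503301²) ≈ 3.04429 m.

3 m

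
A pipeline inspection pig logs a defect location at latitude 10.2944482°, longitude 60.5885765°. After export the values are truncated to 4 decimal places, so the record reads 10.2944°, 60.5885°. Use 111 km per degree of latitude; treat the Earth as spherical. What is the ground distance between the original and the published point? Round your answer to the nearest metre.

10 metres

The latitude changed by +0.0000482° and the longitude by +0.0000765°.
N–S: 0.0000482° × 111000 m/° = 5.3502 m.
E–W at 10.2944°: 0.0000765° × 111000 × cos 10.2944° = 0.0000765 × 111000 × 0.9839 ≈ 8.35481 m.
Combined displacement = (5.3502² + 8.35481²)^½ ≈ 9.92106 m.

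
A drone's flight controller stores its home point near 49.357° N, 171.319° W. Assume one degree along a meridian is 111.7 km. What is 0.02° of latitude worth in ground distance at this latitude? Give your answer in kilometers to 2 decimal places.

2.23 kilometers

0.02° × 111700 m/° = 2234 m.
That is 2234 m = 2.234 km.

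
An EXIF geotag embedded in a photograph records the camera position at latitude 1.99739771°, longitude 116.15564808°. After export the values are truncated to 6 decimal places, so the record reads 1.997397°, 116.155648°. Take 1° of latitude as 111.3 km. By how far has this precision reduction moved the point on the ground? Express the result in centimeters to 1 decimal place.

The latitude changed by +0.00000071° and the longitude by +0.00000008°.
North–south shift: 0.00000071 × 111300 = 0.079023 m.
East–west at this latitude: 0.00000008° × 111300 × cos 1.9974° ≈ 0.00000008 × 111232 = 0.00889859 m.
Distance: √(0.079023² + 0.00889859²) ≈ 0.0795224 m.
That is 0.0795224 m = 7.9522 cm.

8.0 centimeters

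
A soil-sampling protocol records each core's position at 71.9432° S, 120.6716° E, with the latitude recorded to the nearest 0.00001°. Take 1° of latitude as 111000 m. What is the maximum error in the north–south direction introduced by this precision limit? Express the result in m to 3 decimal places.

Rounding to 5 decimal places leaves the latitude within ±5e-06° of the true value.
North–south distance: 5e-06° × 111000 m/° = 0.555 m.

0.555 m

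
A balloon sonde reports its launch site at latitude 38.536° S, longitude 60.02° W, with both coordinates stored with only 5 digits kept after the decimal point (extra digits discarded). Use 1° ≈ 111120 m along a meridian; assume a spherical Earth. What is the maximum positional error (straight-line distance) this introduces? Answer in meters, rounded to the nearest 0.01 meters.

Truncating at 5 decimal places can drop up to a full unit in the last place, so each coordinate may be off by as much as 1e-05°.
Latitude error → 1e-05 × 111120 = 1.1112 m along the meridian.
Longitude error → 1e-05 × 111120 × cos 38.536° = 1e-05 × 111120 × 0.7822 ≈ 0.869199 m.
Combining orthogonally: (1.1112² + 0.869199²)^½ ≈ 1.41077 m.

1.41 meters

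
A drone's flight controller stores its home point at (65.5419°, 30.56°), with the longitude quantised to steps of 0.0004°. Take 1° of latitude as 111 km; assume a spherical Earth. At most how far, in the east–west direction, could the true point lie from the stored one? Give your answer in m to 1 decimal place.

9.2 m

With a 0.0004° grid the true value lies within half a step, ±0.0004°/2 = ±0.0002°, of the stored one.
At latitude 65.5419° a degree of longitude spans 111000 m × cos 65.5419° = 111000 × 0.4140 ≈ 45957.1 m.
Maximum E–W displacement: 0.0002 × 45957.1 = 9.19141 m.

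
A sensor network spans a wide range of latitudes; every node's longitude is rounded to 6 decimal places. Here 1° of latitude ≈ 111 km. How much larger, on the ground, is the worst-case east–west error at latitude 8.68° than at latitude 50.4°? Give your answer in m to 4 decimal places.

0.0195 m

Rounding to 6 decimal places leaves the longitude within ±5e-07° of the true value.
At 8.68°: 5e-07° × 111000 × cos 8.68° = 5e-07 × 111000 × 0.9885 ≈ 0.054864 m.
Error at 50.4° = 5e-07° × 111000 × cos 50.4° ≈ 0.0555 × 0.6374 = 0.035377 m.
So the lower-latitude error exceeds the higher by 0.054864 − 0.035377 = 0.019487 m.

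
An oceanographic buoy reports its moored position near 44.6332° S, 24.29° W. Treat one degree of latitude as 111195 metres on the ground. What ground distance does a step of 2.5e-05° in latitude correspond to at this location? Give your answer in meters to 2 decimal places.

2.78 meters

Along a meridian 2.5e-05° is 2.5e-05 × 111195 = 2.77988 m.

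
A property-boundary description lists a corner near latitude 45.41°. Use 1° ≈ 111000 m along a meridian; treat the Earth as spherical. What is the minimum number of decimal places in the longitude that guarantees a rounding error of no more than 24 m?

4

At 45.41° one degree of longitude covers 111000 × cos 45.41° ≈ 111000 × 0.7020 ≈ 77925.2 m.
Rounding to N decimal places gives at most 0.5 × 10⁻ᴺ degrees of error, i.e. 0.5 × 10⁻ᴺ × 77925.2 m.
Setting 38962.6 × 10⁻ᴺ ≤ 24 gives 10ᴺ ≥ 1623, i.e. N ≥ 3.21.
N = 3 would give 39 m (too coarse); N = 4 gives 3.9 m ≤ 24 m.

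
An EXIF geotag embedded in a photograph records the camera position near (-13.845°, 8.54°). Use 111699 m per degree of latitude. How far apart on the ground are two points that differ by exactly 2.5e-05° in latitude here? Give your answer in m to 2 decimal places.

2.79 m

Along a meridian 2.5e-05° is 2.5e-05 × 111699 = 2.79248 m.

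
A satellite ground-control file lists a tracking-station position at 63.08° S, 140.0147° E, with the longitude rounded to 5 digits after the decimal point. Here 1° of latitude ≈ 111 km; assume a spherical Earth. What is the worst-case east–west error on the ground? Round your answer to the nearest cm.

Rounding to 5 decimal places leaves the longitude within ±5e-06° of the true value.
Parallels shrink by cos φ, so at 63.08° a degree of longitude is 111000 × 0.4527 ≈ 50254.8 m.
East–west error: 5e-06° × 50254.8 m/° ≈ 0.251274 m.
That is 0.251274 m = 25.127 cm.

25 cm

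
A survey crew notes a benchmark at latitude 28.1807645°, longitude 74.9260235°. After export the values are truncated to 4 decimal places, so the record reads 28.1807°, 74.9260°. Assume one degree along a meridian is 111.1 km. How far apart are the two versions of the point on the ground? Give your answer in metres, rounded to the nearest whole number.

8 metres

The latitude changed by +0.0000645° and the longitude by +0.0000235°.
North–south shift: 0.0000645 × 111100 = 7.16595 m.
E–W at 28.1807°: 0.0000235° × 111100 × cos 28.1807° = 0.0000235 × 111100 × 0.8815 ≈ 2.30137 m.
Distance: √(7.16595² + 2.30137²) ≈ 7.52643 m.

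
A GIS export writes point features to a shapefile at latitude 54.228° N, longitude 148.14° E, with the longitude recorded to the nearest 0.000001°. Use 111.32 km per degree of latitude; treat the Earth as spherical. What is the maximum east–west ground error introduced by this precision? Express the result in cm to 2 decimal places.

Rounding to 6 decimal places leaves the longitude within ±5e-07° of the true value.
One degree of longitude at 54.228° is 111320 × cos 54.228° ≈ 111320 × 0.5846 = 65073.4 m.
Maximum E–W displacement: 5e-07 × 65073.4 = 0.0325367 m.
That is 0.0325367 m = 3.2537 cm.

3.25 cm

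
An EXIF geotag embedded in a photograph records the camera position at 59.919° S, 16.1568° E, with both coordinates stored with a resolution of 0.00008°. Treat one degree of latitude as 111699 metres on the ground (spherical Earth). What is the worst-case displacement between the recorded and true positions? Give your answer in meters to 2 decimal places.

With a 0.00008° grid the true value lies within half a step, ±0.00008°/2 = ±4e-05°, of the stored one.
Latitude error → 4e-05 × 111699 = 4.46796 m along the meridian.
Longitude error → 4e-05 × 111699 × cos 59.919° = 4e-05 × 111699 × 0.5012 ≈ 2.23945 m.
The two errors are perpendicular, so the maximum displacement is √(4.46796² + 2.23945²) ≈ 4.99778 m.

5.00 meters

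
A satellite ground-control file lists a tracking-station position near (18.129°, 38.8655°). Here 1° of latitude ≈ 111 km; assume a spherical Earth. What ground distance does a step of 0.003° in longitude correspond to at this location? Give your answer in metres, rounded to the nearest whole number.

316 metres

One degree of longitude here spans 111000 × cos 18.129° = 111000 × 0.9504 ≈ 105490 m; 0.003° of that is 316.469 m.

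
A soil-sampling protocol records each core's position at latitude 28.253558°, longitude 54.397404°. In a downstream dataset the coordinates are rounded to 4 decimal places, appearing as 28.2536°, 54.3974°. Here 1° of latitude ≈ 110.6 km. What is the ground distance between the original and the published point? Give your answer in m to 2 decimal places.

The latitude changed by -0.000042° and the longitude by +0.000004°.
N–S: -0.000042° × 110600 m/° = -4.6452 m.
E–W at 28.2536°: 0.000004° × 110600 × cos 28.2536° = 0.000004 × 110600 × 0.8809 ≈ 0.389693 m.
Combined displacement = (4.6452² + 0.389693²)^½ ≈ 4.66152 m.

4.66 m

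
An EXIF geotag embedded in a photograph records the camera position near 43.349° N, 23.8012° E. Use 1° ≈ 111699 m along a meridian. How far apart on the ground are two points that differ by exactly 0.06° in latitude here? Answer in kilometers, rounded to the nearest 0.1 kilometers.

6.7 kilometers

0.06° × 111699 m/° = 6701.94 m.
That is 6701.94 m = 6.7019 km.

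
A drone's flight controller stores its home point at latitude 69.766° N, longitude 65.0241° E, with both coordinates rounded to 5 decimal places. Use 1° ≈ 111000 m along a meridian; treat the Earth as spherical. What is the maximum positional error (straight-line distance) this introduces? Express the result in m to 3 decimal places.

0.587 m

Rounding to 5 decimal places leaves each coordinate within ±5e-06° of the true value.
North–south component: 5e-06° × 111000 = 0.555 m.
E–W at 69.766°: 5e-06° × 111000 × cos 69.766° = 5e-06 × 111000 × 0.3459 ≈ 0.19195 m.
The two errors are perpendicular, so the maximum displacement is √(0.555² + 0.19195²) ≈ 0.587256 m.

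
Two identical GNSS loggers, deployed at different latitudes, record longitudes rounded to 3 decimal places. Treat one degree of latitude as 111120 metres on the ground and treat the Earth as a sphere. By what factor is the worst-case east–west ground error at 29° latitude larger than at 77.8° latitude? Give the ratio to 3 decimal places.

4.139

Rounding to 3 decimal places leaves the longitude within ±0.0005° of the true value.
At 29°: 0.0005° × 111120 × cos 29° = 0.0005 × 111120 × 0.8746 ≈ 48.594 m.
At 77.8°: 0.0005° × 111120 × cos 77.8° = 0.0005 × 111120 × 0.2113 ≈ 11.741 m.
Ratio: 48.594 / 11.741 = cos 29° / cos 77.8° ≈ 4.1387.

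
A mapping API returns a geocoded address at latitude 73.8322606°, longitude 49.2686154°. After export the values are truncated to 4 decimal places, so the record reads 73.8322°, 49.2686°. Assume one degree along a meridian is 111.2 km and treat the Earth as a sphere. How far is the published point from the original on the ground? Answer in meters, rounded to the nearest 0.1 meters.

6.8 meters

The latitude changed by +0.0000606° and the longitude by +0.0000154°.
N–S: 0.0000606° × 111200 m/° = 6.73872 m.
E–W at 73.8322°: 0.0000154° × 111200 × cos 73.8322° = 0.0000154 × 111200 × 0.2785 ≈ 0.476842 m.
Distance: √(6.73872² + 0.476842²) ≈ 6.75557 m.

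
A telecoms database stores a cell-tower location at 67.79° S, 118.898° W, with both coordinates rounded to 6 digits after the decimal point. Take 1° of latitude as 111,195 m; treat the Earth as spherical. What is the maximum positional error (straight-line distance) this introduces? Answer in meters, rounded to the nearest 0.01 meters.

0.06 meters

Rounding to 6 decimal places leaves each coordinate within ±5e-07° of the true value.
North–south component: 5e-07° × 111195 = 0.0555975 m.
East–west component at 67.79°: 5e-07° × 111195 × cos 67.79° ≈ 5e-07 × 42032 ≈ 0.021016 m.
Combining orthogonally: (0.0555975² + 0.021016²)^½ ≈ 0.059437 m.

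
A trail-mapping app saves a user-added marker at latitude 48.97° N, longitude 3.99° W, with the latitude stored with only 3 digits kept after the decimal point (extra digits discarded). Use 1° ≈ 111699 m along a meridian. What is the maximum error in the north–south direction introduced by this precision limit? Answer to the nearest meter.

Truncating at 3 decimal places can drop up to a full unit in the last place, so the latitude may be off by as much as 0.001°.
North–south distance: 0.001° × 111699 m/° = 111.699 m.

112 meters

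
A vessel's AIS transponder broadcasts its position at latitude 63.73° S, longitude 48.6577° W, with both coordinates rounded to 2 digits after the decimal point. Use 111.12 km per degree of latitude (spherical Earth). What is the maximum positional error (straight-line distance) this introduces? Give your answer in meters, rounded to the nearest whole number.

Rounding to 2 decimal places leaves each coordinate within ±0.005° of the true value.
North–south component: 0.005° × 111120 = 555.6 m.
Longitude error → 0.005 × 111120 × cos 63.73° = 0.005 × 111120 × 0.4426 ≈ 245.91 m.
Combining orthogonally: (555.6² + 245.91²)^½ ≈ 607.588 m.

608 meters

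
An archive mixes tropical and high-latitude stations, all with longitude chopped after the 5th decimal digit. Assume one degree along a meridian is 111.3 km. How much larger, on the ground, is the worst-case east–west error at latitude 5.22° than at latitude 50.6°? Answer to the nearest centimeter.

40 centimeters

Truncating at 5 decimal places can drop up to a full unit in the last place, so the longitude may be off by as much as 1e-05°.
At 5.22°: 1e-05° × 111300 × cos 5.22° = 1e-05 × 111300 × 0.9959 ≈ 1.1084 m.
Error at 50.6° = 1e-05° × 111300 × cos 50.6° ≈ 1.113 × 0.6347 = 0.70646 m.
So the lower-latitude error exceeds the higher by 1.1084 − 0.70646 = 0.40193 m.
That is 0.401929 m = 40.193 cm.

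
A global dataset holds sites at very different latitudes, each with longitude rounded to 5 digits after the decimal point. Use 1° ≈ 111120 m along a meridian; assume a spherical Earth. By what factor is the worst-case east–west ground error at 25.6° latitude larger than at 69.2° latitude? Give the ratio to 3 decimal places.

2.540

Rounding to 5 decimal places leaves the longitude within ±5e-06° of the true value.
Error at 25.6° = 5e-06° × 111120 × cos 25.6° ≈ 0.5556 × 0.9018 = 0.50106 m.
Error at 69.2° = 5e-06° × 111120 × cos 69.2° ≈ 0.5556 × 0.3551 = 0.1973 m.
Ratio: 0.50106 / 0.1973 = cos 25.6° / cos 69.2° ≈ 2.5396.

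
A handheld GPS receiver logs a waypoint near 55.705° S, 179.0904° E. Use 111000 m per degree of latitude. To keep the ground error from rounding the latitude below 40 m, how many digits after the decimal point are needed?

One degree of latitude covers 111000 m.
Rounding to N decimal places gives at most 0.5 × 10⁻ᴺ degrees of error, i.e. 0.5 × 10⁻ᴺ × 111000 m.
Need 0.5 × 111000 × 10⁻ᴺ ≤ 40 → 10⁻ᴺ ≤ 7.207e-04, so N ≥ 3.14.
N = 3 would give 55.5 m (too coarse); N = 4 gives 5.55 m ≤ 40 m.

4 decimal places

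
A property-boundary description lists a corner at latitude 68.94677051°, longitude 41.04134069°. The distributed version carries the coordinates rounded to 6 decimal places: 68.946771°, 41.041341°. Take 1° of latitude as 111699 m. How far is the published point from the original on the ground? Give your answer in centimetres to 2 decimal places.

5.61 centimetres

The latitude changed by -0.00000049° and the longitude by -0.00000031°.
North–south shift: -0.00000049 × 111699 = -0.0547325 m.
E–W at 68.9468°: -0.00000031° × 111699 × cos 68.9468° = -0.00000031 × 111699 × 0.3592 ≈ -0.0124391 m.
Distance: √(0.0547325² + 0.0124391²) ≈ 0.0561282 m.
That is 0.0561282 m = 5.6128 cm.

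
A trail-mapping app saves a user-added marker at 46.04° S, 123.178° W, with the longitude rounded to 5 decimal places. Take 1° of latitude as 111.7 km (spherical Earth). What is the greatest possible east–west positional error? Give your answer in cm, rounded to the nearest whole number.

39 cm

Rounding to 5 decimal places leaves the longitude within ±5e-06° of the true value.
At latitude 46.04° a degree of longitude spans 111700 m × cos 46.04° = 111700 × 0.6942 ≈ 77537.2 m.
East–west error: 5e-06° × 77537.2 m/° ≈ 0.387686 m.
That is 0.387686 m = 38.769 cm.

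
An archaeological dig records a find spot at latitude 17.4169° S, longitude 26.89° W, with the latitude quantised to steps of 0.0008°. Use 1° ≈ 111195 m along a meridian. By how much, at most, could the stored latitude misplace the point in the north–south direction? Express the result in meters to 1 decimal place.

44.5 meters

With a 0.0008° grid the true value lies within half a step, ±0.0008°/2 = ±0.0004°, of the stored one.
Along the meridian that is 0.0004° × 111195 m/° = 44.478 m.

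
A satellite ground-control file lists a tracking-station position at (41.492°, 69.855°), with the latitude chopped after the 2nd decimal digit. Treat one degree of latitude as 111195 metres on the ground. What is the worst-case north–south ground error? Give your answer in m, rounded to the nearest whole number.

1112 m

Truncating at 2 decimal places can drop up to a full unit in the last place, so the latitude may be off by as much as 0.01°.
So the N–S error is at most 0.01 × 111195 = 1111.95 m.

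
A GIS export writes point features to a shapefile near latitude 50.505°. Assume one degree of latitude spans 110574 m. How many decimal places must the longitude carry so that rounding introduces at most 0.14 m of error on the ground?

At 50.505° one degree of longitude covers 110574 × cos 50.505° ≈ 110574 × 0.6360 ≈ 70326.3 m.
With N decimal places the half-ulp bound is 0.5·10⁻ᴺ°, or 0.5·10⁻ᴺ × 70326.3 m on the ground.
Setting 35163.1 × 10⁻ᴺ ≤ 0.14 gives 10ᴺ ≥ 2.512e+05, i.e. N ≥ 5.40.
So 6 decimal places suffice (0.0352 m); 5 would allow up to 0.352 m.

6 decimal places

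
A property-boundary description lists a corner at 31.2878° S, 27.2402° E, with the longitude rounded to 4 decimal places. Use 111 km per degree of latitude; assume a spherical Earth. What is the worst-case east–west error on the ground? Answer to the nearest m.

Rounding to 4 decimal places leaves the longitude within ±5e-05° of the true value.
At latitude 31.2878° a degree of longitude spans 111000 m × cos 31.2878° = 111000 × 0.8546 ≈ 94857.2 m.
East–west error: 5e-05° × 94857.2 m/° ≈ 4.74286 m.

5 m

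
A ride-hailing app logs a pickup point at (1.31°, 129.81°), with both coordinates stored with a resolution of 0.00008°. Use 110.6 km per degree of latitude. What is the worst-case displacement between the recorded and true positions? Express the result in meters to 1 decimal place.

With a 0.00008° grid the true value lies within half a step, ±0.00008°/2 = ±4e-05°, of the stored one.
Latitude error → 4e-05 × 110600 = 4.424 m along the meridian.
E–W at 1.31°: 4e-05° × 110600 × cos 1.31° = 4e-05 × 110600 × 0.9997 ≈ 4.42284 m.
Combining orthogonally: (4.424² + 4.42284²)^½ ≈ 6.25566 m.

6.3 meters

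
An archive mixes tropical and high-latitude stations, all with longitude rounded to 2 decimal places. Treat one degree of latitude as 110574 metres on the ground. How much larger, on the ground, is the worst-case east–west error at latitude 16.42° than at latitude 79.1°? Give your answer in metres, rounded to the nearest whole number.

426 metres

Rounding to 2 decimal places leaves the longitude within ±0.005° of the true value.
Error at 16.42° = 0.005° × 110574 × cos 16.42° ≈ 552.87 × 0.9592 = 530.32 m.
At 79.1°: 0.005° × 110574 × cos 79.1° = 0.005 × 110574 × 0.1891 ≈ 104.55 m.
So the lower-latitude error exceeds the higher by 530.32 − 104.55 = 425.78 m.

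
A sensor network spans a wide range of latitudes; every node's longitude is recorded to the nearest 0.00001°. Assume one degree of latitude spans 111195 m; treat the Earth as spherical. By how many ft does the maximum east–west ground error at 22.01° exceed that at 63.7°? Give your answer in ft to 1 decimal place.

0.9 ft

Rounding to 5 decimal places leaves the longitude within ±5e-06° of the true value.
Error at 22.01° = 5e-06° × 111195 × cos 22.01° ≈ 0.55597 × 0.9271 = 0.51545 m.
Error at 63.7° = 5e-06° × 111195 × cos 63.7° ≈ 0.55597 × 0.4431 = 0.24634 m.
Difference: 0.51545 − 0.24634 = 0.26912 m.
In feet: 0.269118 m ÷ 0.3048 ≈ 0.88293 ft.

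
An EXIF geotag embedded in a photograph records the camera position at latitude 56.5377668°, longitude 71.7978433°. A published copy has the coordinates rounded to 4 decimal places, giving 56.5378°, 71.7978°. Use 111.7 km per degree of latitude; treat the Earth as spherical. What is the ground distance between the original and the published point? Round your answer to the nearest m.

5 m

Δlat = 56.5377668 − 56.5378 = -0.0000332°; Δlon = 71.7978433 − 71.7978 = +0.0000433°.
N–S: -0.0000332° × 111700 m/° = -3.70844 m.
East–west at this latitude: 0.0000433° × 111700 × cos 56.5378° ≈ 0.0000433 × 61589.9 = 2.66684 m.
Distance: √(3.70844² + 2.66684²) ≈ 4.56778 m.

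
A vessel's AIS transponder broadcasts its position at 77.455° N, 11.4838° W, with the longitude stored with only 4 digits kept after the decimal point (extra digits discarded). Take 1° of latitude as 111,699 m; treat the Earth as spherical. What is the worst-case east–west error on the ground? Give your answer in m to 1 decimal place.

2.4 m

Truncating at 4 decimal places can drop up to a full unit in the last place, so the longitude may be off by as much as 0.0001°.
At latitude 77.455° a degree of longitude spans 111699 m × cos 77.455° = 111699 × 0.2172 ≈ 24261.7 m.
Maximum E–W displacement: 0.0001 × 24261.7 = 2.42617 m.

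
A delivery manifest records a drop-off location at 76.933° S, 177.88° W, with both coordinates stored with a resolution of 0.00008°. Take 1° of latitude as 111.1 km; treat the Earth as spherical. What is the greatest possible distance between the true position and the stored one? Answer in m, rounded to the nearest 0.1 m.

4.6 m

With a 0.00008° grid the true value lies within half a step, ±0.00008°/2 = ±4e-05°, of the stored one.
North–south component: 4e-05° × 111100 = 4.444 m.
Longitude error → 4e-05 × 111100 × cos 76.933° = 4e-05 × 111100 × 0.2261 ≈ 1.00475 m.
The two errors are perpendicular, so the maximum displacement is √(4.444² + 1.00475²) ≈ 4.55617 m.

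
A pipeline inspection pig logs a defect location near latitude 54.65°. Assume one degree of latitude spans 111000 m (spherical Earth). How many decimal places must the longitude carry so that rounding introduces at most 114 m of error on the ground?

3 decimal places

At 54.65° one degree of longitude covers 111000 × cos 54.65° ≈ 111000 × 0.5786 ≈ 64221.2 m.
With N decimal places the half-ulp bound is 0.5·10⁻ᴺ°, or 0.5·10⁻ᴺ × 64221.2 m on the ground.
Setting 32110.6 × 10⁻ᴺ ≤ 114 gives 10ᴺ ≥ 281.7, i.e. N ≥ 2.45.
So 3 decimal places suffice (32.1 m); 2 would allow up to 321 m.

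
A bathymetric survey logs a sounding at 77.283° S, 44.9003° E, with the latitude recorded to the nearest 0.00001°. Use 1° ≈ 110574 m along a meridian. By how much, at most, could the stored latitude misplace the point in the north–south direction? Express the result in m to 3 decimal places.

0.553 m

Rounding to 5 decimal places leaves the latitude within ±5e-06° of the true value.
North–south distance: 5e-06° × 110574 m/° = 0.55287 m.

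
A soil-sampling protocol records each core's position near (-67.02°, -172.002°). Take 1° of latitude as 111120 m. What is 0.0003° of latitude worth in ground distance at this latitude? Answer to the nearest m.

33 m

Along a meridian 0.0003° is 0.0003 × 111120 = 33.336 m.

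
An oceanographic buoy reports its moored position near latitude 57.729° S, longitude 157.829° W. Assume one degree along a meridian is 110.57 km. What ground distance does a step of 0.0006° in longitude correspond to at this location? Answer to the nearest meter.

35 meters

One degree of longitude here spans 110570 × cos 57.729° = 110570 × 0.5339 ≈ 59036 m; 0.0006° of that is 35.4216 m.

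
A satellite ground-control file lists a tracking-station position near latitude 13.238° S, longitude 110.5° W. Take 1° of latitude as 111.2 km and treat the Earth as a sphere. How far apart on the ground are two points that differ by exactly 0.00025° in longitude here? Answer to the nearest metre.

27 metres

At 13.238° a degree of longitude is 111200 × cos 13.238° ≈ 108245 m, so 0.00025° corresponds to 27.0613 m.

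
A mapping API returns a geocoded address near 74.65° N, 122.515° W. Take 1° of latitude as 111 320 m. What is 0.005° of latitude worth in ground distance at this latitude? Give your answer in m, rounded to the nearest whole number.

557 m

Along a meridian 0.005° is 0.005 × 111320 = 556.6 m.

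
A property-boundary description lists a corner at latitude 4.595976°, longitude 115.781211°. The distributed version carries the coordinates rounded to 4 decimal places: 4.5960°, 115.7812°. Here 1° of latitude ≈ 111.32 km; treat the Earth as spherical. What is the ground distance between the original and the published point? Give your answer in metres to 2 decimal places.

The latitude changed by -0.000024° and the longitude by +0.000011°.
North–south shift: -0.000024 × 111320 = -2.67168 m.
E–W at 4.596°: 0.000011° × 111320 × cos 4.596° = 0.000011 × 111320 × 0.9968 ≈ 1.22058 m.
Hypotenuse of the two orthogonal shifts: √(2.67168² + 1.22058²) = 2.93729 m.

2.94 metres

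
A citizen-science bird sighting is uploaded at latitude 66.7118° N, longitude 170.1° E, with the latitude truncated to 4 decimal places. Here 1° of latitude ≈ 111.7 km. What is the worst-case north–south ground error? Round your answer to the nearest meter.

11 meters

Truncating at 4 decimal places can drop up to a full unit in the last place, so the latitude may be off by as much as 0.0001°.
Along the meridian that is 0.0001° × 111700 m/° = 11.17 m.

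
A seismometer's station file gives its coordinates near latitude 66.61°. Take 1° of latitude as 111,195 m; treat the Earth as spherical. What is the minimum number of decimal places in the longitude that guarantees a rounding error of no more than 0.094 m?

At 66.61° one degree of longitude covers 111195 × cos 66.61° ≈ 111195 × 0.3970 ≈ 44143 m.
Rounding to N decimal places gives at most 0.5 × 10⁻ᴺ degrees of error, i.e. 0.5 × 10⁻ᴺ × 44143 m.
Setting 22071.5 × 10⁻ᴺ ≤ 0.094 gives 10ᴺ ≥ 2.348e+05, i.e. N ≥ 5.37.
So 6 decimal places suffice (0.0221 m); 5 would allow up to 0.221 m.

6 decimal places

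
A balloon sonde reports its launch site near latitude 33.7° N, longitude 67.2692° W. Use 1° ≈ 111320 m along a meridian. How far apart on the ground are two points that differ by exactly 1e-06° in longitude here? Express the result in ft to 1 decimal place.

0.3 ft

1e-06° of longitude at 33.7° is 1e-06 × 111320 × cos 33.7° ≈ 1e-06 × 92613.1 = 0.0926131 m.
Converting: 0.0926131 m × 3.2808 ft/m ≈ 0.30385 ft.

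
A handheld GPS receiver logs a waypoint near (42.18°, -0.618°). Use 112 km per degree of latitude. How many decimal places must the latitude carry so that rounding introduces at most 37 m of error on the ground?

One degree of latitude covers 112000 m.
Rounding to N decimal places gives at most 0.5 × 10⁻ᴺ degrees of error, i.e. 0.5 × 10⁻ᴺ × 112000 m.
Need 0.5 × 112000 × 10⁻ᴺ ≤ 37 → 10⁻ᴺ ≤ 6.607e-04, so N ≥ 3.18.
N = 3 would give 56 m (too coarse); N = 4 gives 5.6 m ≤ 37 m.

4 decimal places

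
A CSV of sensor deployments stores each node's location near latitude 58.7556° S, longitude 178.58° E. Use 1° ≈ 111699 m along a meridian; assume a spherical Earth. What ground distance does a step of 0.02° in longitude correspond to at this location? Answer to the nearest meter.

At 58.7556° a degree of longitude is 111699 × cos 58.7556° ≈ 57937.1 m, so 0.02° corresponds to 1158.74 m.

1159 meters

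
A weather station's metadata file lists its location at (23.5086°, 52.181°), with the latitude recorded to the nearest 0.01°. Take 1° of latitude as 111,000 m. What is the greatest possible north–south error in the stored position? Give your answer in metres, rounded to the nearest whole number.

555 metres

Rounding to 2 decimal places leaves the latitude within ±0.005° of the true value.
North–south distance: 0.005° × 111000 m/° = 555 m.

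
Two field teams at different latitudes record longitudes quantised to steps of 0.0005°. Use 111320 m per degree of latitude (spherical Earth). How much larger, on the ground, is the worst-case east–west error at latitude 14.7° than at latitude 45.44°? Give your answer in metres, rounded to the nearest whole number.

7 metres

With a 0.0005° grid the true value lies within half a step, ±0.0005°/2 = ±0.00025°, of the stored one.
Error at 14.7° = 0.00025° × 111320 × cos 14.7° ≈ 27.83 × 0.9673 = 26.919 m.
At 45.44°: 0.00025° × 111320 × cos 45.44° = 0.00025 × 111320 × 0.7017 ≈ 19.527 m.
So the lower-latitude error exceeds the higher by 26.919 − 19.527 = 7.392 m.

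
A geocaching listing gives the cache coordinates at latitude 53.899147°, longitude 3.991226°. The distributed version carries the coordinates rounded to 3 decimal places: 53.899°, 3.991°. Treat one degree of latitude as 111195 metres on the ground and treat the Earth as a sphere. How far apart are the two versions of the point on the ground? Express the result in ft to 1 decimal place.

72.4 ft

The latitude changed by +0.000147° and the longitude by +0.000226°.
N–S: 0.000147° × 111195 m/° = 16.3457 m.
East–west at this latitude: 0.000226° × 111195 × cos 53.899° ≈ 0.000226 × 65517.3 = 14.8069 m.
Hypotenuse of the two orthogonal shifts: √(16.3457² + 14.8069²) = 22.055 m.
Converting: 22.055 m × 3.2808 ft/m ≈ 72.359 ft.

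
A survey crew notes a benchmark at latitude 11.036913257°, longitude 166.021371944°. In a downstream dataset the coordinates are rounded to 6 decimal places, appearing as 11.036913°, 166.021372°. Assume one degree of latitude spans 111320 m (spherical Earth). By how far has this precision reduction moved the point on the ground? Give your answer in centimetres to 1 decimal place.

2.9 centimetres

The latitude changed by +0.000000257° and the longitude by -0.000000056°.
N–S: 0.000000257° × 111320 m/° = 0.0286092 m.
East–west at this latitude: -0.000000056° × 111320 × cos 11.0369° ≈ -0.000000056 × 109261 = -0.00611862 m.
Distance: √(0.0286092² + 0.00611862²) ≈ 0.0292562 m.
That is 0.0292562 m = 2.9256 cm.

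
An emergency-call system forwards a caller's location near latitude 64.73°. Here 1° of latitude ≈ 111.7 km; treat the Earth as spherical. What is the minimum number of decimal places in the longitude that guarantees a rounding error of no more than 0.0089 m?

7 decimal places

At 64.73° one degree of longitude covers 111700 × cos 64.73° ≈ 111700 × 0.4269 ≈ 47683 m.
With N decimal places the half-ulp bound is 0.5·10⁻ᴺ°, or 0.5·10⁻ᴺ × 47683 m on the ground.
Setting 23841.5 × 10⁻ᴺ ≤ 0.0089 gives 10ᴺ ≥ 2.679e+06, i.e. N ≥ 6.43.
N = 6 would give 0.0238 m (too coarse); N = 7 gives 0.00238 m ≤ 0.0089 m.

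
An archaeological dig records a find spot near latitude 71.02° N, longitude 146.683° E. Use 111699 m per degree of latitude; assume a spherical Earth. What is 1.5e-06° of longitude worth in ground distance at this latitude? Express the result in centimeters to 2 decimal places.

1.5e-06° of longitude at 71.02° is 1.5e-06 × 111699 × cos 71.02° ≈ 1.5e-06 × 36328.8 = 0.0544932 m.
That is 0.0544932 m = 5.4493 cm.

5.45 centimeters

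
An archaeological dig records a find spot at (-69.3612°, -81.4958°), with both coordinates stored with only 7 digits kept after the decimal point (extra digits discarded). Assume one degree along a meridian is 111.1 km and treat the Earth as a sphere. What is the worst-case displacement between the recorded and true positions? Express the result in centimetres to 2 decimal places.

Truncating at 7 decimal places can drop up to a full unit in the last place, so each coordinate may be off by as much as 1e-07°.
N–S: 1e-07° × 111100 m/° = 0.01111 m.
Longitude error → 1e-07 × 111100 × cos 69.3612° = 1e-07 × 111100 × 0.3525 ≈ 0.003916 m.
Worst case both components are at the extreme and orthogonal: √(0.01111² + 0.003916²) ≈ 0.0117799 m.
That is 0.0117799 m = 1.178 cm.

1.18 centimetres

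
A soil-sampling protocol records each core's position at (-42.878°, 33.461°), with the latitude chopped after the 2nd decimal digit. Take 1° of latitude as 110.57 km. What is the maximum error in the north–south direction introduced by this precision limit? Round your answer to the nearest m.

1106 m

Truncating at 2 decimal places can drop up to a full unit in the last place, so the latitude may be off by as much as 0.01°.
North–south distance: 0.01° × 110570 m/° = 1105.7 m.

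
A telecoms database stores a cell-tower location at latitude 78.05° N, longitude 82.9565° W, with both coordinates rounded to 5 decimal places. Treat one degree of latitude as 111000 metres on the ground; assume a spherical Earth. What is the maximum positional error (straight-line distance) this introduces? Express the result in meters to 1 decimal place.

0.6 meters

Rounding to 5 decimal places leaves each coordinate within ±5e-06° of the true value.
N–S: 5e-06° × 111000 m/° = 0.555 m.
East–west component at 78.05°: 5e-06° × 111000 × cos 78.05° ≈ 5e-06 × 22983.4 ≈ 0.114917 m.
The two errors are perpendicular, so the maximum displacement is √(0.555² + 0.114917²) ≈ 0.566772 m.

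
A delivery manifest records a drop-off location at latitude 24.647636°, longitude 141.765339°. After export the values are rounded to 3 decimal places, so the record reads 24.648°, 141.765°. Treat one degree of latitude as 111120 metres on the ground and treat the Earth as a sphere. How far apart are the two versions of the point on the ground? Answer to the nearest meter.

53 meters

The latitude changed by -0.000364° and the longitude by +0.000339°.
N–S: -0.000364° × 111120 m/° = -40.4477 m.
E–W at 24.648°: 0.000339° × 111120 × cos 24.648° = 0.000339 × 111120 × 0.9089 ≈ 34.2375 m.
Distance: √(40.4477² + 34.2375²) ≈ 52.9926 m.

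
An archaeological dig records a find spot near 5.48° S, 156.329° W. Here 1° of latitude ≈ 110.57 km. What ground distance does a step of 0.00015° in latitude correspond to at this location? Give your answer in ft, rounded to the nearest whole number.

Along a meridian 0.00015° is 0.00015 × 110570 = 16.5855 m.
In feet: 16.5855 m ÷ 0.3048 ≈ 54.414 ft.

54 ft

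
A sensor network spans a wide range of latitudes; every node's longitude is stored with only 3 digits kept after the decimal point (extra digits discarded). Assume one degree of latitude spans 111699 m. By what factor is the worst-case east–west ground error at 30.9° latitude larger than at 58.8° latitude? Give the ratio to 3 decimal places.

Truncating at 3 decimal places can drop up to a full unit in the last place, so the longitude may be off by as much as 0.001°.
At 30.9°: 0.001° × 111699 × cos 30.9° = 0.001 × 111699 × 0.8581 ≈ 95.845 m.
At 58.8°: 0.001° × 111699 × cos 58.8° = 0.001 × 111699 × 0.5180 ≈ 57.863 m.
The ratio reduces to cos 30.9° / cos 58.8° = 0.8581/0.5180 ≈ 1.6564.

1.656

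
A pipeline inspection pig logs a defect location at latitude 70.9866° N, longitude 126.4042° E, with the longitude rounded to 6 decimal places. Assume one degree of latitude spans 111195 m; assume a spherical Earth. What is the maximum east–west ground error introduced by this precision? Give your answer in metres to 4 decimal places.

Rounding to 6 decimal places leaves the longitude within ±5e-07° of the true value.
One degree of longitude at 70.9866° is 111195 × cos 70.9866° ≈ 111195 × 0.3258 = 36226.1 m.
East–west error: 5e-07° × 36226.1 m/° ≈ 0.0181131 m.

0.0181 metres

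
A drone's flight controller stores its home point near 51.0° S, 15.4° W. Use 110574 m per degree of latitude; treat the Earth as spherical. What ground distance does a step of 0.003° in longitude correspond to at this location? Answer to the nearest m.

209 m

0.003° of longitude at 51° is 0.003 × 110574 × cos 51° ≈ 0.003 × 69586.5 = 208.759 m.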